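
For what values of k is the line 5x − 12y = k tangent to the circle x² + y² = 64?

k = −104 or k = 104

Tangency holds when the distance from the centre (0, 0) to the line equals the radius 8:
|5·0 − 12·0 − k| / √169 = 8
|k| = 8·13, so k = 104 or k = −104.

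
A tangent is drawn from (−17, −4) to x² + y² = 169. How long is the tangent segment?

Centre (0, 0), r² = 169. |PO|² = (−17)² + (−4)² = 305.
By the tangent–radius right angle, tangent length = √(|PO|² − r²) = √136 = 2√34.

2√34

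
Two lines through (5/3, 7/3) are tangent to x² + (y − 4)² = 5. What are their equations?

Write the tangent as mx − y + (7/3 − m·(5/3)) = 0 and set its distance from the centre to √5:
(−5/3m − (5/3))² = 5(m² + 1)
2m² − 5m + 2 = 0, so m = 2 or m = 1/2.
With m = 2: 2x − y = 1. With m = 1/2: x − 2y = −3.

2x − y = 1 and x − 2y = −3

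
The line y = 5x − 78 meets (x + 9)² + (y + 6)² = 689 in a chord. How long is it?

Substitute y = 5x − 78:
26x² − 702x + 4576 = 0  ⟹  x² − 27x + 176 = 0
x = 16 or x = 11, giving (16, 2) and (11, −23).
Chord length = distance between (16, 2) and (11, −23) = √650 = 5√26.

5√26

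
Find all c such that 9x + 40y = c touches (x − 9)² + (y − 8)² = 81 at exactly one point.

c = 32 or c = 770

The line touches the circle iff its distance from (9, 8) is 9:
|9·9 + 40·8 − c| / √1681 = 9
|c − (401)| = 9·41, so c = 770 or c = 32.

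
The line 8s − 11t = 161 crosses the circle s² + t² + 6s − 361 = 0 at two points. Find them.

From the line, t = (−161 + 8s)/11. Substituting:
185s² − 1850s − 17760 = 0  ⟹  s² − 10s − 96 = 0
s = 16 or s = −6, giving (16, −3) and (−6, −19).

(−6, −19) and (16, −3)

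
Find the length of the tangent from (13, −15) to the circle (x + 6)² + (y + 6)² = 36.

With centre O = (−6, −6), |OP|² = 442 and r² = 36.
The tangent meets the radius at right angles, so tangent² = |PO|² − r² = 442 − 36 = 406.

√406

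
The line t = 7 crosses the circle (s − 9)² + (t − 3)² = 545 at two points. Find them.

(−14, 7) and (32, 7)

Express t = 7 and substitute into the circle:
s² − 18s − 448 = 0
s = 32 or s = −14, giving (32, 7) and (−14, 7).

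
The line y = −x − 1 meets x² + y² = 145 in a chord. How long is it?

17√2

Express y = −x − 1 and substitute into the circle:
2x² + 2x − 144 = 0  ⟹  x² + x − 72 = 0
x = 8 or x = −9, giving (8, −9) and (−9, 8).
Chord length = distance between (8, −9) and (−9, 8) = √578 = 17√2.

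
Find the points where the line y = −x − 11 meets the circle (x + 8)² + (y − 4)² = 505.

(−27, 16) and (4, −15)

From the line, y = −x − 11. Substituting:
2x² + 46x − 216 = 0  ⟹  x² + 23x − 108 = 0
x = 4 or x = −27, giving (4, −15) and (−27, 16).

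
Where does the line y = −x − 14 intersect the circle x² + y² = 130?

From the line, y = −x − 14. Substituting:
2x² + 28x + 66 = 0  ⟹  x² + 14x + 33 = 0
x = −3 or x = −11, giving (−3, −11) and (−11, −3).

(−11, −3) and (−3, −11)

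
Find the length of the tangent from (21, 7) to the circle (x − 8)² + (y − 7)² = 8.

The centre is (8, 7) and r = 2√2. The square of the distance from P to the centre is 169 + 0 = 169.
By the tangent–radius right angle, tangent length = √(|PO|² − r²) = √161.

√161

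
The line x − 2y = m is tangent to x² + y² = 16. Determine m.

Tangency holds when the distance from the centre (0, 0) to the line equals the radius 4:
|1·0 − 2·0 − m| / √5 = 4
|m| = 4√5.

m = ±4√5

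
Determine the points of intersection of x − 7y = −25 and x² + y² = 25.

(−4, 3) and (3, 4)

Substitute y = (25 + x)/7:
50x² + 50x − 600 = 0  ⟹  x² + x − 12 = 0
x = 3 or x = −4, giving (3, 4) and (−4, 3).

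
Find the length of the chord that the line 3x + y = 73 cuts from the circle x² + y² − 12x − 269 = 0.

√10

Substitute y = −3x + 73:
10x² − 450x + 5060 = 0  ⟹  x² − 45x + 506 = 0
x = 23 or x = 22, giving (23, 4) and (22, 7).
|(23, 4) − (22, 7)| = √((1)² + (−3)²) = √10.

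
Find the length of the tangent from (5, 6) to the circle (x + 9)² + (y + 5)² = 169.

2√37

With centre O = (−9, −5), |OP|² = 317 and r² = 169.
By the tangent–radius right angle, tangent length = √(|PO|² − r²) = √148 = 2√37.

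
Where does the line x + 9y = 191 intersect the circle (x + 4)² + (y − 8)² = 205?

(−7, 22) and (2, 21)

From the line, y = (191 − x)/9. Substituting:
82x² + 410x − 1148 = 0  ⟹  x² + 5x − 14 = 0
x = 2 or x = −7, giving (2, 21) and (−7, 22).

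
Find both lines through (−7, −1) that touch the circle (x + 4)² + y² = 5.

2x − y = −13 and x + 2y = −9

Write the tangent as mx − y + (−1 − m·(−7)) = 0 and set its distance from the centre to √5:
(3m − (1))² = 5(m² + 1)
2m² − 3m − 2 = 0, so m = 2 or m = −1/2.
With m = 2: 2x − y = −13. With m = −1/2: x + 2y = −9.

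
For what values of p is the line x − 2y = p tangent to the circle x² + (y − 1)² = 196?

p = −2 ± 14√5

Tangency holds when the distance from the centre (0, 1) to the line equals the radius 14:
|1·0 − 2·1 − p| / √5 = 14
|p − (−2)| = 14√5.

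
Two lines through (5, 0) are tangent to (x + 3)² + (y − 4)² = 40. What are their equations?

x − 3y = 5 and 3x + y = 15

Let a tangent through (5, 0) have slope m. Its distance from (−3, 4) must equal 2√10:
[m·(−8) − (4)]² = 40(m² + 1)
3m² + 8m − 3 = 0, so m = 1/3 or m = −3.
With m = 1/3: x − 3y = 5. With m = −3: 3x + y = 15.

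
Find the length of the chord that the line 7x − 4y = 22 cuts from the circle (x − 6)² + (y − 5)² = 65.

2√65

From the line, y = (−22 + 7x)/4. Substituting:
65x² − 780x + 1300 = 0  ⟹  x² − 12x + 20 = 0
x = 10 or x = 2, giving (10, 12) and (2, −2).
|(10, 12) − (2, −2)| = √((8)² + (14)²) = 2√65.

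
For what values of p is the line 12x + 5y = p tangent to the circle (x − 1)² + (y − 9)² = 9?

The line touches the circle iff its distance from (1, 9) is 3:
|12·1 + 5·9 − p| / √169 = 3
|p − (57)| = 3·13, so p = 96 or p = 18.

p = 18 or p = 96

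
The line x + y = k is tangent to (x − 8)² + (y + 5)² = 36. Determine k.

k = 3 ± 6√2

The line touches the circle iff its distance from (8, −5) is 6:
|1·8 + 1·(−5) − k| / √2 = 6
|k − (3)| = 6√2.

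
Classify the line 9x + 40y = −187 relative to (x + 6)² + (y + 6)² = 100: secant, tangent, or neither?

secant

Substituting the line into the circle gives 1681x² + 18246x − 99591 = 0.
Δ = 332916516 − (−669649884) = 1002566400.
Two real roots: the line is a secant.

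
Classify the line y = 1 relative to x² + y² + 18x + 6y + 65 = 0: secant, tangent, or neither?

secant

d² = (0·(−9) + 1·(−3) − (1))² = 16; r² = 25.
Since d² < r², the line cuts the circle twice.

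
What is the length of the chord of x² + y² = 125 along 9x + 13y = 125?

Express y = (125 − 9x)/13 and substitute into the circle:
250x² − 2250x − 5500 = 0  ⟹  x² − 9x − 22 = 0
x = 11 or x = −2, giving (11, 2) and (−2, 11).
Chord length = distance between (11, 2) and (−2, 11) = √250 = 5√10.

5√10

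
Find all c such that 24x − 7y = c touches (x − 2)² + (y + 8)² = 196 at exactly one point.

c = −246 or c = 454

For a tangent, require d(centre, line) = r = 14.
|24·2 − 7·(−8) − c| / √625 = 14
|c − (104)| = 14·25, so c = 454 or c = −246.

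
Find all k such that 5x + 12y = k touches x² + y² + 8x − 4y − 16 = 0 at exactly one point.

k = −74 or k = 82

For a tangent, require d(centre, line) = r = 6.
|5·(−4) + 12·2 − k| / √169 = 6
|k − (4)| = 6·13, so k = 82 or k = −74.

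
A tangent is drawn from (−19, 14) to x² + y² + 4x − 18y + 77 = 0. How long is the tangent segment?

Centre (−2, 9), r² = 8. |PO|² = (−17)² + (5)² = 314.
By the tangent–radius right angle, tangent length = √(|PO|² − r²) = √306 = 3√34.

3√34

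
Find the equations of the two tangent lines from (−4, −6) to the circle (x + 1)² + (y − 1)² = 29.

Let a tangent through (−4, −6) have slope m. Its distance from (−1, 1) must equal √29:
[m·(3) − (7)]² = 29(m² + 1)
10m² + 21m − 10 = 0, so m = 2/5 or m = −5/2.
With m = 2/5: 2x − 5y = 22. With m = −5/2: 5x + 2y = −32.

2x − 5y = 22 and 5x + 2y = −32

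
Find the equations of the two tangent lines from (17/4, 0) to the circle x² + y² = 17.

A line y − (0) = m(x − (17/4)) is tangent when its distance from (0, 0) is √17:
(−17/4m − (0))² = 17(m² + 1)
m² − 16 = 0, so m = 4 or m = −4.
Through (17/4, 0) these give 4x − y = 17 and 4x + y = 17.

4x − y = 17 and 4x + y = 17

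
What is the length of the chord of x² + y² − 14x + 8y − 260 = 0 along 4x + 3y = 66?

30

The distance from (7, −4) to the line is 50/√25, and r² = 325.
Half the chord is √(r² − d²) = √(225), so the full chord is 30.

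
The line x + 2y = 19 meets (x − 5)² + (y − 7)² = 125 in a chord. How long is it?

Centre (5, 7), r² = 125. Perpendicular distance d from centre to line = |0| / √5 = 0/√5.
Chord = 2√(r² − d²) = 2·√(125) = 10√5.

10√5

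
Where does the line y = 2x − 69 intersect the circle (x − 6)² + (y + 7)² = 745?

(19, −31) and (33, −3)

From the line, y = 2x − 69. Substituting:
5x² − 260x + 3135 = 0  ⟹  x² − 52x + 627 = 0
x = 33 or x = 19, giving (33, −3) and (19, −31).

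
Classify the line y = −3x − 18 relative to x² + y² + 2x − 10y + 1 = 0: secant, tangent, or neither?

Centre (−1, 5), r² = 25. Distance² from centre to line = (20)²/10 = 40.
Since d² > r², the line lies outside the circle.

neither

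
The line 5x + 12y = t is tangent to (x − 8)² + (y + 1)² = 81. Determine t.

t = −89 or t = 145

The line touches the circle iff its distance from (8, −1) is 9:
|5·8 + 12·(−1) − t| / √169 = 9
|t − (28)| = 9·13, so t = 145 or t = −89.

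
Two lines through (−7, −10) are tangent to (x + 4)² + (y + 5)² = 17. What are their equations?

x − 4y = 33 and 4x + y = −38

Write the tangent as mx − y + (−10 − m·(−7)) = 0 and set its distance from the centre to √17:
(3m − (5))² = 17(m² + 1)
4m² + 15m − 4 = 0, so m = 1/4 or m = −4.
With m = 1/4: x − 4y = 33. With m = −4: 4x + y = −38.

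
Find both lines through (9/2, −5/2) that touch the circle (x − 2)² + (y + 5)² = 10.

Write the tangent as mx − y + (−5/2 − m·(9/2)) = 0 and set its distance from the centre to √10:
(−5/2m − (−5/2))² = 10(m² + 1)
3m² + 10m + 3 = 0, so m = −1/3 or m = −3.
Through (9/2, −5/2) these give x + 3y = −3 and 3x + y = 11.

x + 3y = −3 and 3x + y = 11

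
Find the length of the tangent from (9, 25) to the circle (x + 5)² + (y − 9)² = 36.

4√26

The centre is (−5, 9) and r = 6. The square of the distance from P to the centre is 196 + 256 = 452.
Power of the point: PT² = |PO|² − r² = 416, so PT = 4√26.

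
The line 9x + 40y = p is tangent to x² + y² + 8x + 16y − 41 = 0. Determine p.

Tangency holds when the distance from the centre (−4, −8) to the line equals the radius 11:
|9·(−4) + 40·(−8) − p| / √1681 = 11
|p − (−356)| = 11·41, so p = 95 or p = −807.

p = −807 or p = 95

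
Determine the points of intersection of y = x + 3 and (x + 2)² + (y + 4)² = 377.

Express y = x + 3 and substitute into the circle:
2x² + 18x − 324 = 0  ⟹  x² + 9x − 162 = 0
x = 9 or x = −18, giving (9, 12) and (−18, −15).

(−18, −15) and (9, 12)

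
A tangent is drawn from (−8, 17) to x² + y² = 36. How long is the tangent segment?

With centre O = (0, 0), |OP|² = 353 and r² = 36.
By the tangent–radius right angle, tangent length = √(|PO|² − r²) = √317.

√317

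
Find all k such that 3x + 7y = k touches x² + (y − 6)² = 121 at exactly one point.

Tangency holds when the distance from the centre (0, 6) to the line equals the radius 11:
|3·0 + 7·6 − k| / √58 = 11
|k − (42)| = 11√58.

k = 42 ± 11√58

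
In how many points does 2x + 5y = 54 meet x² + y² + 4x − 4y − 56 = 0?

0

Substituting the line into the circle gives 29x² − 76x + 436 = 0.
Δ = 5776 − 50576 = −44800.
No real roots: the line does not meet the circle.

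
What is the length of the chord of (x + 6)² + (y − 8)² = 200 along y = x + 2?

16√2

Express y = x + 2 and substitute into the circle:
2x² − 128 = 0  ⟹  x² − 64 = 0
x = 8 or x = −8, giving (8, 10) and (−8, −6).
|(8, 10) − (−8, −6)| = √((16)² + (16)²) = 16√2.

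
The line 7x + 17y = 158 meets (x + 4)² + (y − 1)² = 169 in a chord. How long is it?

13√2

Centre (−4, 1), r² = 169. Perpendicular distance d from centre to line = |−169| / √338 = 169/√338.
Chord = 2√(r² − d²) = 2·√(169/2) = 13√2.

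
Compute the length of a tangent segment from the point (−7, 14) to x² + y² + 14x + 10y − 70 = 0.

√217

With centre O = (−7, −5), |OP|² = 361 and r² = 144.
By the tangent–radius right angle, tangent length = √(|PO|² − r²) = √217.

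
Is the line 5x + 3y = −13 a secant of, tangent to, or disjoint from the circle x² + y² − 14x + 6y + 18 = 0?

d² = (5·7 + 3·(−3) − (−13))²/34 = 1521/34; r² = 40.
Since d² > r², the line lies outside the circle.

disjoint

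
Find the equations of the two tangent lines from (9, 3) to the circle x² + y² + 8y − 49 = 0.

x + 8y = 33 and 8x − y = 69

A line y − (3) = m(x − (9)) is tangent when its distance from (0, −4) is √65:
(−9m − (−7))² = 65(m² + 1)
8m² − 63m − 8 = 0, so m = −1/8 or m = 8.
Through (9, 3) these give x + 8y = 33 and 8x − y = 69.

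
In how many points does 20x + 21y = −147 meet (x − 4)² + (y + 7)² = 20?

2

Centre (4, −7), r² = 20. Distance² from centre to line = (80)²/841 = 6400/841.
Since d² < r², the line cuts the circle twice.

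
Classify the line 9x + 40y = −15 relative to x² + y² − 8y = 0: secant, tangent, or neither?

Centre (0, 4), r² = 16. Distance² from centre to line = (175)²/1681 = 30625/1681.
Since d² > r², the line lies outside the circle.

neither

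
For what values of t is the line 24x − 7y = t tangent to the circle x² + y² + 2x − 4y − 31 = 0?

Tangency holds when the distance from the centre (−1, 2) to the line equals the radius 6:
|24·(−1) − 7·2 − t| / √625 = 6
|t − (−38)| = 6·25, so t = 112 or t = −188.

t = −188 or t = 112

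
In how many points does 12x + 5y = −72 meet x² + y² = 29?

Substituting the line into the circle gives 169x² + 1728x + 4459 = 0.
Δ = 2985984 − 3014284 = −28300.
No real roots: the line does not meet the circle.

0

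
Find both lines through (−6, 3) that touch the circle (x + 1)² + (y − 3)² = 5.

Write the tangent as mx − y + (3 − m·(−6)) = 0 and set its distance from the centre to √5:
(5m − (0))² = 5(m² + 1)
4m² − 1 = 0, so m = −1/2 or m = 1/2.
Through (−6, 3) these give x + 2y = 0 and x − 2y = −12.

x + 2y = 0 and x − 2y = −12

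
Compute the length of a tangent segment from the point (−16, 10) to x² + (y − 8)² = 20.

With centre O = (0, 8), |OP|² = 260 and r² = 20.
By the tangent–radius right angle, tangent length = √(|PO|² − r²) = √240 = 4√15.

4√15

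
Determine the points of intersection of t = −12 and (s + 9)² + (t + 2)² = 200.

Substitute t = −12:
s² + 18s − 19 = 0
s = 1 or s = −19, giving (1, −12) and (−19, −12).

(−19, −12) and (1, −12)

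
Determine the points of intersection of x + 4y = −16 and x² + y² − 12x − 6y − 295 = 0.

From the line, y = (−16 − x)/4. Substituting:
17x² − 136x − 4080 = 0  ⟹  x² − 8x − 240 = 0
x = 20 or x = −12, giving (20, −9) and (−12, −1).

(−12, −1) and (20, −9)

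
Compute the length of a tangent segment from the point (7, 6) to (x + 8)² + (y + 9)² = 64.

√386

With centre O = (−8, −9), |OP|² = 450 and r² = 64.
By the tangent–radius right angle, tangent length = √(|PO|² − r²) = √386.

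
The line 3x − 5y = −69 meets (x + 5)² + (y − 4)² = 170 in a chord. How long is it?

4√34

Centre (−5, 4), r² = 170. Perpendicular distance d from centre to line = |34| / √34 = 34/√34.
Half the chord is √(r² − d²) = √(136), so the full chord is 4√34.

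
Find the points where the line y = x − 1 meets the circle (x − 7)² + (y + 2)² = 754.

(−16, −17) and (22, 21)

From the line, y = x − 1. Substituting:
2x² − 12x − 704 = 0  ⟹  x² − 6x − 352 = 0
x = 22 or x = −16, giving (22, 21) and (−16, −17).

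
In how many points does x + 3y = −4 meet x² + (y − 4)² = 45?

Substituting the line into the circle gives 10x² + 32x − 149 = 0.
Δ = 1024 − (−5960) = 6984.
Two real roots: the line is a secant.

2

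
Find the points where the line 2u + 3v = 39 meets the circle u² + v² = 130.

(3, 11) and (9, 7)

Express v = (39 − 2u)/3 and substitute into the circle:
13u² − 156u + 351 = 0  ⟹  u² − 12u + 27 = 0
u = 9 or u = 3, giving (9, 7) and (3, 11).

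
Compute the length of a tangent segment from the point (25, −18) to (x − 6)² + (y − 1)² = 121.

√601

With centre O = (6, 1), |OP|² = 722 and r² = 121.
Power of the point: PT² = |PO|² − r² = 601, so PT = √601.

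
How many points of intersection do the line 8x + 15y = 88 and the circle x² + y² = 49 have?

d² = (8·0 + 15·0 − (88))²/289 = 7744/289; r² = 49.
Since d² < r², the line cuts the circle twice.

2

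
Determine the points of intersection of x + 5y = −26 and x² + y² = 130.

From the line, y = (−26 − x)/5. Substituting:
26x² + 52x − 2574 = 0  ⟹  x² + 2x − 99 = 0
x = 9 or x = −11, giving (9, −7) and (−11, −3).

(−11, −3) and (9, −7)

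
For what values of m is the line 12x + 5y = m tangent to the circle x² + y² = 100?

m = −130 or m = 130

Tangency holds when the distance from the centre (0, 0) to the line equals the radius 10:
|12·0 + 5·0 − m| / √169 = 10
|m| = 10·13, so m = 130 or m = −130.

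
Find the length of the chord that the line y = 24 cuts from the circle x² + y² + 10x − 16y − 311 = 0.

24

Centre (−5, 8), r² = 400. Perpendicular distance d from centre to line = |−16| / √1 = 16.
Half the chord is √(r² − d²) = √(144), so the full chord is 24.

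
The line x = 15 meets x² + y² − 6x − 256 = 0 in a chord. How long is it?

22

The line gives x = 15. Substituting into the circle:
y² − 121 = 0
y = 11 or y = −11, giving (15, 11) and (15, −11).
Chord length = distance between (15, 11) and (15, −11) = √484 = 22.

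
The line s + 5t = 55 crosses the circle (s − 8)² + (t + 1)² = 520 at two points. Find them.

(−10, 13) and (30, 5)

From the line, t = (55 − s)/5. Substituting:
26s² − 520s − 7800 = 0  ⟹  s² − 20s − 300 = 0
s = 30 or s = −10, giving (30, 5) and (−10, 13).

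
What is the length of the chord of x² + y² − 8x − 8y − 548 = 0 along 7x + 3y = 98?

Substitute y = (98 − 7x)/3:
58x² − 1276x + 2320 = 0  ⟹  x² − 22x + 40 = 0
x = 20 or x = 2, giving (20, −14) and (2, 28).
|(20, −14) − (2, 28)| = √((18)² + (−42)²) = 6√58.

6√58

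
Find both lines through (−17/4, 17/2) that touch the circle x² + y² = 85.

6x − 7y = −85 and 2x − 9y = −85

A line y − (17/2) = m(x − (−17/4)) is tangent when its distance from (0, 0) is √85:
[m·(17/4) − (−17/2)]² = 85(m² + 1)
63m² − 68m + 12 = 0, so m = 6/7 or m = 2/9.
Through (−17/4, 17/2) these give 6x − 7y = −85 and 2x − 9y = −85.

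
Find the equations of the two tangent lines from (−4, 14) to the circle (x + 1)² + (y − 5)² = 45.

Write the tangent as mx − y + (14 − m·(−4)) = 0 and set its distance from the centre to 3√5:
(3m − (−9))² = 45(m² + 1)
2m² − 3m − 2 = 0, so m = 2 or m = −1/2.
Through (−4, 14) these give 2x − y = −22 and x + 2y = 24.

2x − y = −22 and x + 2y = 24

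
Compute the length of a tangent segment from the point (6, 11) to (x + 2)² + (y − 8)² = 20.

√53

The centre is (−2, 8) and r = 2√5. The square of the distance from P to the centre is 64 + 9 = 73.
The tangent meets the radius at right angles, so tangent² = |PO|² − r² = 73 − 20 = 53.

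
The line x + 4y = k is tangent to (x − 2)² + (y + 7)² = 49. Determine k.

k = −26 ± 7√17

Tangency holds when the distance from the centre (2, −7) to the line equals the radius 7:
|1·2 + 4·(−7) − k| / √17 = 7
|k − (−26)| = 7√17.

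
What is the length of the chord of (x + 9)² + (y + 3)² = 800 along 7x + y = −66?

Substitute y = −7x − 66:
50x² + 900x + 3250 = 0  ⟹  x² + 18x + 65 = 0
x = −5 or x = −13, giving (−5, −31) and (−13, 25).
|(−5, −31) − (−13, 25)| = √((8)² + (−56)²) = 40√2.

40√2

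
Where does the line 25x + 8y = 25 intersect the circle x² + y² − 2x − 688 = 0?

(−7, 25) and (9, −25)

Express y = (25 − 25x)/8 and substitute into the circle:
689x² − 1378x − 43407 = 0  ⟹  x² − 2x − 63 = 0
x = 9 or x = −7, giving (9, −25) and (−7, 25).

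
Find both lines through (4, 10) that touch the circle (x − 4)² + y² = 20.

A line y − (10) = m(x − (4)) is tangent when its distance from (4, 0) is 2√5:
[m·(0) − (−10)]² = 20(m² + 1)
m² − 4 = 0, so m = −2 or m = 2.
Through (4, 10) these give 2x + y = 18 and 2x − y = −2.

2x + y = 18 and 2x − y = −2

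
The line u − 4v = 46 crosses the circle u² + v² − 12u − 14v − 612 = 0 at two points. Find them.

(−10, −14) and (30, −4)

From the line, v = (−46 + u)/4. Substituting:
17u² − 340u − 5100 = 0  ⟹  u² − 20u − 300 = 0
u = 30 or u = −10, giving (30, −4) and (−10, −14).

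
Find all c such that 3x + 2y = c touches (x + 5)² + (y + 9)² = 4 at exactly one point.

c = −33 ± 2√13

For a tangent, require d(centre, line) = r = 2.
|3·(−5) + 2·(−9) − c| / √13 = 2
|c − (−33)| = 2√13.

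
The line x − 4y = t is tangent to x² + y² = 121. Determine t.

t = ±11√17

The line touches the circle iff its distance from (0, 0) is 11:
|1·0 − 4·0 − t| / √17 = 11
|t| = 11√17.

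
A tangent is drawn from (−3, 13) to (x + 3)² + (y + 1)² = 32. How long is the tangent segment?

2√41

The centre is (−3, −1) and r = 4√2. The square of the distance from P to the centre is 0 + 196 = 196.
Power of the point: PT² = |PO|² − r² = 164, so PT = 2√41.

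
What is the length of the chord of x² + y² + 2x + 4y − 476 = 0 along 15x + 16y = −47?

2√481

Express y = (−47 − 15x)/16 and substitute into the circle:
481x² + 962x − 122655 = 0  ⟹  x² + 2x − 255 = 0
x = 15 or x = −17, giving (15, −17) and (−17, 13).
|(15, −17) − (−17, 13)| = √((32)² + (−30)²) = 2√481.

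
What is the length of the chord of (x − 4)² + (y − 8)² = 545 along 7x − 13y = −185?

Centre (4, 8), r² = 545. Perpendicular distance d from centre to line = |109| / √218 = 109/√218.
Chord = 2√(r² − d²) = 2·√(981/2) = 3√218.

3√218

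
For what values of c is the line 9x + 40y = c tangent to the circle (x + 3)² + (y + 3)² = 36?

The line touches the circle iff its distance from (−3, −3) is 6:
|9·(−3) + 40·(−3) − c| / √1681 = 6
|c − (−147)| = 6·41, so c = 99 or c = −393.

c = −393 or c = 99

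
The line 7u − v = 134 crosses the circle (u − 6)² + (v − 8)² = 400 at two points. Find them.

(18, −8) and (22, 20)

Substitute v = 7u − 134:
50u² − 2000u + 19800 = 0  ⟹  u² − 40u + 396 = 0
u = 22 or u = 18, giving (22, 20) and (18, −8).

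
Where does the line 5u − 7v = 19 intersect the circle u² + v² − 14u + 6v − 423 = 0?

From the line, v = (−19 + 5u)/7. Substituting:
74u² − 666u − 21164 = 0  ⟹  u² − 9u − 286 = 0
u = 22 or u = −13, giving (22, 13) and (−13, −12).

(−13, −12) and (22, 13)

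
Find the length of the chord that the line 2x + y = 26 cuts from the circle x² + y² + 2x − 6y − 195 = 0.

Express y = −2x + 26 and substitute into the circle:
5x² − 90x + 325 = 0  ⟹  x² − 18x + 65 = 0
x = 13 or x = 5, giving (13, 0) and (5, 16).
|(13, 0) − (5, 16)| = √((8)² + (−16)²) = 8√5.

8√5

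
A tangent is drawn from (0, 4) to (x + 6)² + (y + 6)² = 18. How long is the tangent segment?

√118

With centre O = (−6, −6), |OP|² = 136 and r² = 18.
Power of the point: PT² = |PO|² − r² = 118, so PT = √118.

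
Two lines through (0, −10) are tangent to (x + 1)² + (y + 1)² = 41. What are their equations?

Write the tangent as mx − y + (−10 − m·(0)) = 0 and set its distance from the centre to √41:
[m·(−1) − (9)]² = 41(m² + 1)
20m² − 9m − 20 = 0, so m = 5/4 or m = −4/5.
With m = 5/4: 5x − 4y = 40. With m = −4/5: 4x + 5y = −50.

5x − 4y = 40 and 4x + 5y = −50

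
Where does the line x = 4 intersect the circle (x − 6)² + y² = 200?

(4, −14) and (4, 14)

The line gives x = 4. Substituting into the circle:
y² − 196 = 0
y = 14 or y = −14, giving (4, 14) and (4, −14).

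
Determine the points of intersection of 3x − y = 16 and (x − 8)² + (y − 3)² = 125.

Express y = 3x − 16 and substitute into the circle:
10x² − 130x + 300 = 0  ⟹  x² − 13x + 30 = 0
x = 10 or x = 3, giving (10, 14) and (3, −7).

(3, −7) and (10, 14)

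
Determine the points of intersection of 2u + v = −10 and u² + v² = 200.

From the line, v = −2u − 10. Substituting:
5u² + 40u − 100 = 0  ⟹  u² + 8u − 20 = 0
u = 2 or u = −10, giving (2, −14) and (−10, 10).

(−10, 10) and (2, −14)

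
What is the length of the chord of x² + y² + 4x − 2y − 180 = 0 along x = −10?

22

The distance from (−2, 1) to the line is 8, and r² = 185.
Half the chord is √(r² − d²) = √(121), so the full chord is 22.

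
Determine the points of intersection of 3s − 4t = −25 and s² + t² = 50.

(−7, 1) and (1, 7)

Express t = (25 + 3s)/4 and substitute into the circle:
25s² + 150s − 175 = 0  ⟹  s² + 6s − 7 = 0
s = 1 or s = −7, giving (1, 7) and (−7, 1).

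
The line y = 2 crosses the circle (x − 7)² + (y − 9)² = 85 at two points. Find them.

Substitute y = 2:
x² − 14x + 13 = 0
x = 13 or x = 1, giving (13, 2) and (1, 2).

(1, 2) and (13, 2)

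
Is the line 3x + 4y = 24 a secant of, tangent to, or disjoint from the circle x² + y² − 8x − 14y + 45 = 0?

Centre (4, 7), r² = 20. Distance² from centre to line = (16)²/25 = 256/25.
Since d² < r², the line cuts the circle twice.

secant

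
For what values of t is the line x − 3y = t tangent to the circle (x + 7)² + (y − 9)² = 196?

t = −34 ± 14√10

Tangency holds when the distance from the centre (−7, 9) to the line equals the radius 14:
|1·(−7) − 3·9 − t| / √10 = 14
|t − (−34)| = 14√10.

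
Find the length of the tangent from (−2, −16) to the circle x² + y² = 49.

√211

The centre is (0, 0) and r = 7. The square of the distance from P to the centre is 4 + 256 = 260.
By the tangent–radius right angle, tangent length = √(|PO|² − r²) = √211.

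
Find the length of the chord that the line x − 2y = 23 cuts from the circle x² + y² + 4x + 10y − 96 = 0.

From the line, y = (−23 + x)/2. Substituting:
5x² − 10x − 315 = 0  ⟹  x² − 2x − 63 = 0
x = 9 or x = −7, giving (9, −7) and (−7, −15).
|(9, −7) − (−7, −15)| = √((16)² + (8)²) = 8√5.

8√5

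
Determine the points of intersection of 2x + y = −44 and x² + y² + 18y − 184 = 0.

(−16, −12) and (−12, −20)

From the line, y = −2x − 44. Substituting:
5x² + 140x + 960 = 0  ⟹  x² + 28x + 192 = 0
x = −12 or x = −16, giving (−12, −20) and (−16, −12).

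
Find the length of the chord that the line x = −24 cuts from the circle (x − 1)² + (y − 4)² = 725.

20

The line gives x = −24. Substituting into the circle:
y² − 8y − 84 = 0
y = 14 or y = −6, giving (−24, 14) and (−24, −6).
Chord length = distance between (−24, 14) and (−24, −6) = √400 = 20.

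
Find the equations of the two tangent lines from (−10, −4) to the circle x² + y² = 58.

7x − 3y = −58 and 3x + 7y = −58

A line y − (−4) = m(x − (−10)) is tangent when its distance from (0, 0) is √58:
(10m − (4))² = 58(m² + 1)
21m² − 40m − 21 = 0, so m = 7/3 or m = −3/7.
With m = 7/3: 7x − 3y = −58. With m = −3/7: 3x + 7y = −58.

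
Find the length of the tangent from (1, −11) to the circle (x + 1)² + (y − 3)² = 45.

√155

Centre (−1, 3), r² = 45. |PO|² = (2)² + (−14)² = 200.
Power of the point: PT² = |PO|² − r² = 155, so PT = √155.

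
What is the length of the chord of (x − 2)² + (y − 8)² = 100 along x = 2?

20

The line gives x = 2. Substituting into the circle:
y² − 16y − 36 = 0
y = 18 or y = −2, giving (2, 18) and (2, −2).
Chord length = distance between (2, 18) and (2, −2) = √400 = 20.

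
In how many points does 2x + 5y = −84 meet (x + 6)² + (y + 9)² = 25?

Substituting the line into the circle gives 29x² + 456x + 1796 = 0.
Discriminant = (456)² − 4·29·(1796) = −400 < 0.
No real roots: the line does not meet the circle.

0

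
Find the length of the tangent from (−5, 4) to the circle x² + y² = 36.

Centre (0, 0), r² = 36. |PO|² = (−5)² + (4)² = 41.
By the tangent–radius right angle, tangent length = √(|PO|² − r²) = √5.

√5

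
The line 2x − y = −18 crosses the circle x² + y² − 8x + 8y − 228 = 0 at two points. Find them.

(−12, −6) and (−4, 10)

Substitute y = 2x + 18:
5x² + 80x + 240 = 0  ⟹  x² + 16x + 48 = 0
x = −4 or x = −12, giving (−4, 10) and (−12, −6).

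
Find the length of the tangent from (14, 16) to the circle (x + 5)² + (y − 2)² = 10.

√547

The centre is (−5, 2) and r = √10. The square of the distance from P to the centre is 361 + 196 = 557.
The tangent meets the radius at right angles, so tangent² = |PO|² − r² = 557 − 10 = 547.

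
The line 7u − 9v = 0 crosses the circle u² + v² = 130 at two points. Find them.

(−9, −7) and (9, 7)

Express v = (7u)/9 and substitute into the circle:
130u² − 10530 = 0  ⟹  u² − 81 = 0
u = 9 or u = −9, giving (9, 7) and (−9, −7).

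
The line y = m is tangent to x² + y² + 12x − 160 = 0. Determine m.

m = −14 or m = 14

The line touches the circle iff its distance from (−6, 0) is 14:
|0·(−6) + 1·0 − m| / √1 = 14
|m| = 14, so m = 14 or m = −14.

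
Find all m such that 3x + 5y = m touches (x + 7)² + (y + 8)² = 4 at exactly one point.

m = −61 ± 2√34

Tangency holds when the distance from the centre (−7, −8) to the line equals the radius 2:
|3·(−7) + 5·(−8) − m| / √34 = 2
|m − (−61)| = 2√34.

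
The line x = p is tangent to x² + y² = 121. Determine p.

The line touches the circle iff its distance from (0, 0) is 11:
|1·0 + 0·0 − p| / √1 = 11
|p| = 11, so p = 11 or p = −11.

p = −11 or p = 11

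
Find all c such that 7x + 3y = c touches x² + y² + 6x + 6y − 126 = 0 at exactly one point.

c = −30 ± 12√58

The line touches the circle iff its distance from (−3, −3) is 12:
|7·(−3) + 3·(−3) − c| / √58 = 12
|c − (−30)| = 12√58.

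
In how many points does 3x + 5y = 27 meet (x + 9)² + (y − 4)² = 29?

0

Substituting the line into the circle gives 34x² + 408x + 1349 = 0.
Δ = 166464 − 183464 = −17000.
No real roots: the line does not meet the circle.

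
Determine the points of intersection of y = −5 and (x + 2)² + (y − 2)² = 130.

(−11, −5) and (7, −5)

Express y = −5 and substitute into the circle:
x² + 4x − 77 = 0
x = 7 or x = −11, giving (7, −5) and (−11, −5).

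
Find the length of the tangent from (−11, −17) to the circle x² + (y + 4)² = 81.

The centre is (0, −4) and r = 9. The square of the distance from P to the centre is 121 + 169 = 290.
By the tangent–radius right angle, tangent length = √(|PO|² − r²) = √209.

√209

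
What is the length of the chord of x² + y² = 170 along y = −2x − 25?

Express y = −2x − 25 and substitute into the circle:
5x² + 100x + 455 = 0  ⟹  x² + 20x + 91 = 0
x = −7 or x = −13, giving (−7, −11) and (−13, 1).
|(−7, −11) − (−13, 1)| = √((6)² + (−12)²) = 6√5.

6√5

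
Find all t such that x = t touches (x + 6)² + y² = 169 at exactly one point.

Tangency holds when the distance from the centre (−6, 0) to the line equals the radius 13:
|1·(−6) + 0·0 − t| / √1 = 13
|t − (−6)| = 13, so t = 7 or t = −19.

t = −19 or t = 7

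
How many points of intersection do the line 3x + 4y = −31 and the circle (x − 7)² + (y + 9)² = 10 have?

d² = (3·7 + 4·(−9) − (−31))²/25 = 256/25; r² = 10.
Since d² > r², the line lies outside the circle.

0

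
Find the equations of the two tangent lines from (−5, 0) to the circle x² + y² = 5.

x + 2y = −5 and x − 2y = −5

Let a tangent through (−5, 0) have slope m. Its distance from (0, 0) must equal √5:
[m·(5) − (0)]² = 5(m² + 1)
4m² − 1 = 0, so m = −1/2 or m = 1/2.
With m = −1/2: x + 2y = −5. With m = 1/2: x − 2y = −5.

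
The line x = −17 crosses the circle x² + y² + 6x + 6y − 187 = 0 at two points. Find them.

(−17, −6) and (−17, 0)

The line gives x = −17. Substituting into the circle:
y² + 6y = 0
y = 0 or y = −6, giving (−17, 0) and (−17, −6).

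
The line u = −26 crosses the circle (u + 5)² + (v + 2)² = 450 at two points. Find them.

The line gives u = −26. Substituting into the circle:
v² + 4v − 5 = 0
v = 1 or v = −5, giving (−26, 1) and (−26, −5).

(−26, −5) and (−26, 1)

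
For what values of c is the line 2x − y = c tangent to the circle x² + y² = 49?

c = ±7√5

Tangency holds when the distance from the centre (0, 0) to the line equals the radius 7:
|2·0 − 1·0 − c| / √5 = 7
|c| = 7√5.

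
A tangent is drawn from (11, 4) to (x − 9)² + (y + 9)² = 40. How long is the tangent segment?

√133

Centre (9, −9), r² = 40. |PO|² = (2)² + (13)² = 173.
By the tangent–radius right angle, tangent length = √(|PO|² − r²) = √133.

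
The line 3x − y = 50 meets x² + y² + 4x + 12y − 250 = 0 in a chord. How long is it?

Express y = 3x − 50 and substitute into the circle:
10x² − 260x + 1650 = 0  ⟹  x² − 26x + 165 = 0
x = 15 or x = 11, giving (15, −5) and (11, −17).
|(15, −5) − (11, −17)| = √((4)² + (12)²) = 4√10.

4√10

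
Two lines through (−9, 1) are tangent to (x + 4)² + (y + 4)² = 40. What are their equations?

Write the tangent as mx − y + (1 − m·(−9)) = 0 and set its distance from the centre to 2√10:
[m·(5) − (−5)]² = 40(m² + 1)
3m² − 10m + 3 = 0, so m = 3 or m = 1/3.
With m = 3: 3x − y = −28. With m = 1/3: x − 3y = −12.

3x − y = −28 and x − 3y = −12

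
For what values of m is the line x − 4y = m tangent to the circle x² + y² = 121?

The line touches the circle iff its distance from (0, 0) is 11:
|1·0 − 4·0 − m| / √17 = 11
|m| = 11√17.

m = ±11√17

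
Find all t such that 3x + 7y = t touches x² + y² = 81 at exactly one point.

For a tangent, require d(centre, line) = r = 9.
|3·0 + 7·0 − t| / √58 = 9
|t| = 9√58.

t = ±9√58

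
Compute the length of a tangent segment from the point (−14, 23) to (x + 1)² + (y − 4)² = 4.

The centre is (−1, 4) and r = 2. The square of the distance from P to the centre is 169 + 361 = 530.
By the tangent–radius right angle, tangent length = √(|PO|² − r²) = √526.

√526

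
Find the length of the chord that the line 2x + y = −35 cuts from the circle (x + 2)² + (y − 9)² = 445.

The distance from (−2, 9) to the line is 40/√5, and r² = 445.
Chord = 2√(r² − d²) = 2·√(125) = 10√5.

10√5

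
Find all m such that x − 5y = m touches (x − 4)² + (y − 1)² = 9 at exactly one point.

The line touches the circle iff its distance from (4, 1) is 3:
|1·4 − 5·1 − m| / √26 = 3
|m − (−1)| = 3√26.

m = −1 ± 3√26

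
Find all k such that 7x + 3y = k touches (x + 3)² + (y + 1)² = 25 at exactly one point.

For a tangent, require d(centre, line) = r = 5.
|7·(−3) + 3·(−1) − k| / √58 = 5
|k − (−24)| = 5√58.

k = −24 ± 5√58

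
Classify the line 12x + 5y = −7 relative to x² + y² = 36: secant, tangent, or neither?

secant

Substituting the line into the circle gives 169x² + 168x − 851 = 0.
Δ = 28224 − (−575276) = 603500.
Two real roots: the line is a secant.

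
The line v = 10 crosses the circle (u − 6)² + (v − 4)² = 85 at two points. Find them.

Substitute v = 10:
u² − 12u − 13 = 0
u = 13 or u = −1, giving (13, 10) and (−1, 10).

(−1, 10) and (13, 10)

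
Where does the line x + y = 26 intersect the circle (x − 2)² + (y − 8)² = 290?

(1, 25) and (19, 7)

Express y = −x + 26 and substitute into the circle:
2x² − 40x + 38 = 0  ⟹  x² − 20x + 19 = 0
x = 19 or x = 1, giving (19, 7) and (1, 25).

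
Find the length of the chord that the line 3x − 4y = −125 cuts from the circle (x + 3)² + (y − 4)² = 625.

The distance from (−3, 4) to the line is 100/√25, and r² = 625.
Half the chord is √(r² − d²) = √(225), so the full chord is 30.

30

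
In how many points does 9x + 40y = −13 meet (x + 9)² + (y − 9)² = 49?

0

Centre (−9, 9), r² = 49. Distance² from centre to line = (292)²/1681 = 85264/1681.
Since d² > r², the line lies outside the circle.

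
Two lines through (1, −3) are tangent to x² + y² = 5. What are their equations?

Write the tangent as mx − y + (−3 − m·(1)) = 0 and set its distance from the centre to √5:
(−1m − (3))² = 5(m² + 1)
2m² − 3m − 2 = 0, so m = −1/2 or m = 2.
With m = −1/2: x + 2y = −5. With m = 2: 2x − y = 5.

x + 2y = −5 and 2x − y = 5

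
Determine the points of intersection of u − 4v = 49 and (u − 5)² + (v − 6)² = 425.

(−3, −13) and (21, −7)

From the line, v = (−49 + u)/4. Substituting:
17u² − 306u − 1071 = 0  ⟹  u² − 18u − 63 = 0
u = 21 or u = −3, giving (21, −7) and (−3, −13).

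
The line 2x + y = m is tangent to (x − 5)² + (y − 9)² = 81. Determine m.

The line touches the circle iff its distance from (5, 9) is 9:
|2·5 + 1·9 − m| / √5 = 9
|m − (19)| = 9√5.

m = 19 ± 9√5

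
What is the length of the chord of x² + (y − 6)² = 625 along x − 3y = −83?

9√10

The distance from (0, 6) to the line is 65/√10, and r² = 625.
Half the chord is √(r² − d²) = √(405/2), so the full chord is 9√10.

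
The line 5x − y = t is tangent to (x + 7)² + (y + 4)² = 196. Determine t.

t = −31 ± 14√26

For a tangent, require d(centre, line) = r = 14.
|5·(−7) − 1·(−4) − t| / √26 = 14
|t − (−31)| = 14√26.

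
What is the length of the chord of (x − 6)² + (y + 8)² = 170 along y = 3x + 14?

The distance from (6, −8) to the line is 40/√10, and r² = 170.
Chord = 2√(r² − d²) = 2·√(10) = 2√10.

2√10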